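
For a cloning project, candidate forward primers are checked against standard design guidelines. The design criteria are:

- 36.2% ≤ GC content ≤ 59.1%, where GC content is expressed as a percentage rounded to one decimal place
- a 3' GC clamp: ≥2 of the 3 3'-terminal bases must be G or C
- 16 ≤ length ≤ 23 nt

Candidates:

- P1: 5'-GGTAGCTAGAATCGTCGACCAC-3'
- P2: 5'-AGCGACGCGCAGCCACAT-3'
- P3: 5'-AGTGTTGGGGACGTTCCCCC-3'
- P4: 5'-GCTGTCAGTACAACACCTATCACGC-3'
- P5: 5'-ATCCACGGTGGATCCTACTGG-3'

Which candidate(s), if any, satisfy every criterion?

P1 and P5.

P1 (22 nt, A=6 T=4 G=6 C=6): GC 12/22 = 54.5% ✓; 3' end CAC has 2 G/C ✓; length 22 ✓ — passes.
P2 (18 nt, A=5 T=1 G=5 C=7): GC 12/18 = 66.7%, outside 36.2–59.1% ✗; 3' end CAT has 1 G/C, need ≥2 ✗; length 18 ✓ — fails.
P3 (20 nt, A=2 T=5 G=7 C=6): GC 13/20 = 65.0%, outside 36.2–59.1% ✗; 3' end CCC has 3 G/C ✓; length 20 ✓ — fails.
P4 (25 nt, A=7 T=5 G=4 C=9): GC 13/25 = 52.0% ✓; 3' end CGC has 3 G/C ✓; length 25, outside 16–23 ✗ — fails.
P5 (21 nt, A=4 T=5 G=6 C=6): GC 12/21 = 57.1% ✓; 3' end TGG has 2 G/C ✓; length 21 ✓ — passes.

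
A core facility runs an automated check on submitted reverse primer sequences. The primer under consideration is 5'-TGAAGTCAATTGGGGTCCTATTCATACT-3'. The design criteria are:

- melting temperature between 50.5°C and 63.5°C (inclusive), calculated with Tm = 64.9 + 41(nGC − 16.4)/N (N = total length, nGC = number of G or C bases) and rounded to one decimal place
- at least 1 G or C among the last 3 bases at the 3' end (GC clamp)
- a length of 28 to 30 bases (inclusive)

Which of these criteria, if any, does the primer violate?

Base counts: A=7, T=10, G=6, C=5 (length 28).
Tm: Tm = 64.9 + 41·(11 − 16.4)/28 = 57.0°C ✓
GC clamp: 3' end ACT has 1 G/C ✓
length: length 28 ✓

Meets all criteria.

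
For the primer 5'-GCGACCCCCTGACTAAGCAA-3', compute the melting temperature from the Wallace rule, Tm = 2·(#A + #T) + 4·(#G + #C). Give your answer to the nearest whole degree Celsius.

64°C

Base counts: A=6, T=2, G=4, C=8 (length 20).
Tm = 2·(6+2) + 4·(4+8) = 2·8 + 4·12 = 16 + 48 = 64°C.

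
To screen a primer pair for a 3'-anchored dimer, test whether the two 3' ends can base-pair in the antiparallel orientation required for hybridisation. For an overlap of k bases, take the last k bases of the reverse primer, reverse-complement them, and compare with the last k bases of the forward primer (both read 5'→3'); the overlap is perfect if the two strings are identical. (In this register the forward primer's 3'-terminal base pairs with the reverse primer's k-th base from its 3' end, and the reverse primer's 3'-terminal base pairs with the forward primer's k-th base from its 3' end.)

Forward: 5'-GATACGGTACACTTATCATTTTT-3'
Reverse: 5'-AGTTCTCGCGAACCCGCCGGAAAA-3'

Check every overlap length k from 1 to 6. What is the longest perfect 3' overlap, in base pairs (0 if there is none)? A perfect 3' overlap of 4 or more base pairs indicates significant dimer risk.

Last 6 bases (5'→3') — forward …ATTTTT, reverse …GGAAAA.
Reverse complement of the reverse primer's last 6 bases: TTTTCC; its first k bases are the reverse complement of the reverse primer's last k bases, so a perfect k-base overlap needs the forward primer's last k bases to equal them.
Comparing (forward last k vs required): k=1: T vs T ✓; k=2: TT vs TT ✓; k=3: TTT vs TTT ✓; k=4: TTTT vs TTTT ✓; k=5: TTTTT vs TTTTC ✗; k=6: ATTTTT vs TTTTCC ✗.
Perfect overlaps at k = 1, 2, 3, 4; the largest is 4.

Longest perfect overlap: 4 complementary base pairs; significant dimer risk (threshold 4).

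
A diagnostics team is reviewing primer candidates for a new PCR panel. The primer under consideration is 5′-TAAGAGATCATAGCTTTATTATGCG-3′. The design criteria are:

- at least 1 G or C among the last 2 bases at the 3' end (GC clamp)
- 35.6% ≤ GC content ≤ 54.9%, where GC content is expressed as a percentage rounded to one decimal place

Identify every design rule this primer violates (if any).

Base counts: A=8, T=9, G=5, C=3 (length 25).
GC clamp: 3' end CG has 2 G/C ✓
GC content: GC 8/25 = 32.0%, outside 35.6–54.9% ✗

Fails: GC content.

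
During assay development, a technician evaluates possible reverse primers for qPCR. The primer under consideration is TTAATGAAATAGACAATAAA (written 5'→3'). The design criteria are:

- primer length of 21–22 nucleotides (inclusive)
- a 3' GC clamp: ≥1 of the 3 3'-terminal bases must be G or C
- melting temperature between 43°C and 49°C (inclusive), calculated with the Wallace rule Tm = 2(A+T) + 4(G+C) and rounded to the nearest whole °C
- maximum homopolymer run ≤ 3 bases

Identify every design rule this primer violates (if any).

Fails: length, GC clamp.

Base counts: A=12, T=5, G=2, C=1 (length 20).
length: length 20, outside 21–22 ✗
GC clamp: 3' end AAA has 0 G/C, need ≥1 ✗
Tm: Tm = 2·17 + 4·3 = 46°C ✓
homopolymer run: longest run = 3 ✓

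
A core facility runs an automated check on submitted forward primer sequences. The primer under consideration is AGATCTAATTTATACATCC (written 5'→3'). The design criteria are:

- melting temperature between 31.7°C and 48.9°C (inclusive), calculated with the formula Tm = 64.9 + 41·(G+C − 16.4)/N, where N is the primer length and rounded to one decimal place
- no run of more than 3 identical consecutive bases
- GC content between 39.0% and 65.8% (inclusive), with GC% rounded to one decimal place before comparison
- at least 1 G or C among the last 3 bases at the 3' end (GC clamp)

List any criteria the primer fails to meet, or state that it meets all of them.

Fails: GC content.

Base counts: A=7, T=7, G=1, C=4 (length 19).
Tm: Tm = 64.9 + 41·(5 − 16.4)/19 = 40.3°C ✓
homopolymer run: longest run = 3 ✓
GC content: GC 5/19 = 26.3%, outside 39.0–65.8% ✗
GC clamp: 3' end TCC has 2 G/C ✓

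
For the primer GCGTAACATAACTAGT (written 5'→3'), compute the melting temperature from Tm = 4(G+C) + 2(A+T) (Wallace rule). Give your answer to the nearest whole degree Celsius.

Base counts: A=6, T=4, G=3, C=3 (length 16).
Tm = 2·(6+4) + 4·(3+3) = 2·10 + 4·6 = 20 + 24 = 44°C.

44°C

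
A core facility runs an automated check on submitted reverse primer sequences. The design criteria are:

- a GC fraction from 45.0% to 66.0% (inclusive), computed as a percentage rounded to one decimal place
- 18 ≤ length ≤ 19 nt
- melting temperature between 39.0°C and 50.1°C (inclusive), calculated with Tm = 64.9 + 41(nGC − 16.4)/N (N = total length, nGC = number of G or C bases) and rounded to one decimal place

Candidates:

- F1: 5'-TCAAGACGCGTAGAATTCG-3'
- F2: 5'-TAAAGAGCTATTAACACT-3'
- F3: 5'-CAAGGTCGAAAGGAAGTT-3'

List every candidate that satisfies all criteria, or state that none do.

F1 (19 nt, A=6 T=4 G=5 C=4): GC 9/19 = 47.4% ✓; length 19 ✓; Tm = 64.9 + 41·(9 − 16.4)/19 = 48.9°C ✓ — passes.
F2 (18 nt, A=8 T=5 G=2 C=3): GC 5/18 = 27.8%, outside 45.0–66.0% ✗; length 18 ✓; Tm = 64.9 + 41·(5 − 16.4)/18 = 38.9°C, outside 39.0–50.1°C ✗ — fails.
F3 (18 nt, A=7 T=3 G=6 C=2): GC 8/18 = 44.4%, outside 45.0–66.0% ✗; length 18 ✓; Tm = 64.9 + 41·(8 − 16.4)/18 = 45.8°C ✓ — fails.

F1 only.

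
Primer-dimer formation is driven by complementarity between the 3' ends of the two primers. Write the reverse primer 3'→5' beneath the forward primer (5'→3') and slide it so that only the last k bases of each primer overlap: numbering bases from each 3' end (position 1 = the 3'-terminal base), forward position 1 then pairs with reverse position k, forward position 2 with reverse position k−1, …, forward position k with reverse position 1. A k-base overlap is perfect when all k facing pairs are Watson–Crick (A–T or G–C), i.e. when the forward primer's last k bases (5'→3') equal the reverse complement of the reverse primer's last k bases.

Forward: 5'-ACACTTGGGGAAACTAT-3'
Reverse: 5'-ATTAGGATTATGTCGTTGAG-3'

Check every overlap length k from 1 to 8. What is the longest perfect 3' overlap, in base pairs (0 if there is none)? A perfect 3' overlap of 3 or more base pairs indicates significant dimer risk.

Longest perfect overlap: 0 complementary base pairs; below the dimer-risk threshold (threshold 3).

Last 8 bases (5'→3') — forward …GAAACTAT, reverse …TCGTTGAG.
Reverse complement of the reverse primer's last 8 bases: CTCAACGA; its first k bases are the reverse complement of the reverse primer's last k bases, so a perfect k-base overlap needs the forward primer's last k bases to equal them.
Comparing (forward last k vs required): k=1: T vs C ✗; k=2: AT vs CT ✗; k=3: TAT vs CTC ✗; k=4: CTAT vs CTCA ✗; k=5: ACTAT vs CTCAA ✗; k=6: AACTAT vs CTCAAC ✗; k=7: AAACTAT vs CTCAACG ✗; k=8: GAAACTAT vs CTCAACGA ✗.
No overlap length from 1 to 8 is perfect, so the longest perfect 3' overlap is 0.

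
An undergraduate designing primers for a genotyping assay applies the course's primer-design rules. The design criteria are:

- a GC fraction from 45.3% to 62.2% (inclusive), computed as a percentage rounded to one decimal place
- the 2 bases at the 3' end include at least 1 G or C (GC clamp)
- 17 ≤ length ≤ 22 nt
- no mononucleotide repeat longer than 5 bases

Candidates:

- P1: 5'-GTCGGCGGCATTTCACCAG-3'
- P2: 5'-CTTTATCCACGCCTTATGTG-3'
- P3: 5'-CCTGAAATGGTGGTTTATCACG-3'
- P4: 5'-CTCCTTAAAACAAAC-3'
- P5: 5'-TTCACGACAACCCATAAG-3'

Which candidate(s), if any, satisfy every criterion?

P1 (19 nt, A=3 T=4 G=6 C=6): GC 12/19 = 63.2%, outside 45.3–62.2% ✗; 3' end AG has 1 G/C ✓; length 19 ✓; longest run = 3 ✓ — fails.
P2 (20 nt, A=3 T=8 G=3 C=6): GC 9/20 = 45.0%, outside 45.3–62.2% ✗; 3' end TG has 1 G/C ✓; length 20 ✓; longest run = 3 ✓ — fails.
P3 (22 nt, A=5 T=7 G=6 C=4): GC 10/22 = 45.5% ✓; 3' end CG has 2 G/C ✓; length 22 ✓; longest run = 3 ✓ — passes.
P4 (15 nt, A=7 T=3 G=0 C=5): GC 5/15 = 33.3%, outside 45.3–62.2% ✗; 3' end AC has 1 G/C ✓; length 15, outside 17–22 ✗; longest run = 4 ✓ — fails.
P5 (18 nt, A=7 T=3 G=2 C=6): GC 8/18 = 44.4%, outside 45.3–62.2% ✗; 3' end AG has 1 G/C ✓; length 18 ✓; longest run = 3 ✓ — fails.

P3 only.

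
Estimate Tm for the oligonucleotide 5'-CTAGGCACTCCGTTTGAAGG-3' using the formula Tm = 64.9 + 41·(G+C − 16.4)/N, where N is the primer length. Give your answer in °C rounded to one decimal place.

53.8°C

Base counts: A=4, T=5, G=6, C=5; G+C = 11, N = 20.
Tm = 64.9 + 41·(11 − 16.4)/20 = 64.9 + -221.40/20 = 53.8°C.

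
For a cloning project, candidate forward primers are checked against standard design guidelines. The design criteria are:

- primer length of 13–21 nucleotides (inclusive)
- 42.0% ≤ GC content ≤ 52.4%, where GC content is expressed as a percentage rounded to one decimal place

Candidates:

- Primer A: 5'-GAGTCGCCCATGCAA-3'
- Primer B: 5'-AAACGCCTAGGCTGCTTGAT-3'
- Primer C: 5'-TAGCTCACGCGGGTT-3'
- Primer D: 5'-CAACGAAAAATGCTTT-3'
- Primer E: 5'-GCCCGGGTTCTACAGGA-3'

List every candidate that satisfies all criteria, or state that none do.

Primer A (15 nt, A=4 T=2 G=4 C=5): length 15 ✓; GC 9/15 = 60.0%, outside 42.0–52.4% ✗ — fails.
Primer B (20 nt, A=5 T=5 G=5 C=5): length 20 ✓; GC 10/20 = 50.0% ✓ — passes.
Primer C (15 nt, A=2 T=4 G=5 C=4): length 15 ✓; GC 9/15 = 60.0%, outside 42.0–52.4% ✗ — fails.
Primer D (16 nt, A=7 T=4 G=2 C=3): length 16 ✓; GC 5/16 = 31.3%, outside 42.0–52.4% ✗ — fails.
Primer E (17 nt, A=3 T=3 G=6 C=5): length 17 ✓; GC 11/17 = 64.7%, outside 42.0–52.4% ✗ — fails.

Primer B only.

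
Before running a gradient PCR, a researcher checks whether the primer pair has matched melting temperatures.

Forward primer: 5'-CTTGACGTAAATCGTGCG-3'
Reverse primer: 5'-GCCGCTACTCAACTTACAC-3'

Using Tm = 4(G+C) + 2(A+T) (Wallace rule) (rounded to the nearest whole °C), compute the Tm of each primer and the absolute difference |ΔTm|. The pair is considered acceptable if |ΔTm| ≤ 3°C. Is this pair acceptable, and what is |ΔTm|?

Forward: A=4 T=5 G=5 C=4 → Tm = 2·9 + 4·9 = 54°C.
Reverse: A=5 T=4 G=2 C=8 → Tm = 2·9 + 4·10 = 58°C.
|ΔTm| = |54 − 58| = 4°C, > 3°C.

|ΔTm| = 4°C; the pair is not acceptable.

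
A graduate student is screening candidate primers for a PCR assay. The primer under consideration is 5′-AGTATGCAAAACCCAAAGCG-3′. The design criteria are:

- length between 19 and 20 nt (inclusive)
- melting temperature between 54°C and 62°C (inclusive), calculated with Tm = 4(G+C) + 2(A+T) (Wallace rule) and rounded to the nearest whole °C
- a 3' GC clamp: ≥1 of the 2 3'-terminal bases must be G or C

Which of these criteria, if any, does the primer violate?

Meets all criteria.

Base counts: A=9, T=2, G=4, C=5 (length 20).
length: length 20 ✓
Tm: Tm = 2·11 + 4·9 = 58°C ✓
GC clamp: 3' end CG has 2 G/C ✓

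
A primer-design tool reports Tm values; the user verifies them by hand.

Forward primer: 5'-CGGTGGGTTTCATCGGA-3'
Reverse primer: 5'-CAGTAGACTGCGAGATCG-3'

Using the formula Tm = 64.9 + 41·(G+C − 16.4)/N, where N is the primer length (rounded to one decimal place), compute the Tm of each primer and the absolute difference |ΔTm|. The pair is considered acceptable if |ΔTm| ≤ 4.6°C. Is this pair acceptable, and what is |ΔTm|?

Forward: G+C = 10, N = 17 → Tm = 64.9 + 41·(10 − 16.4)/17 = 49.5°C.
Reverse: G+C = 10, N = 18 → Tm = 64.9 + 41·(10 − 16.4)/18 = 50.3°C.
|ΔTm| = |49.5 − 50.3| = 0.8°C, ≤ 4.6°C.

|ΔTm| = 0.8°C; the pair is acceptable.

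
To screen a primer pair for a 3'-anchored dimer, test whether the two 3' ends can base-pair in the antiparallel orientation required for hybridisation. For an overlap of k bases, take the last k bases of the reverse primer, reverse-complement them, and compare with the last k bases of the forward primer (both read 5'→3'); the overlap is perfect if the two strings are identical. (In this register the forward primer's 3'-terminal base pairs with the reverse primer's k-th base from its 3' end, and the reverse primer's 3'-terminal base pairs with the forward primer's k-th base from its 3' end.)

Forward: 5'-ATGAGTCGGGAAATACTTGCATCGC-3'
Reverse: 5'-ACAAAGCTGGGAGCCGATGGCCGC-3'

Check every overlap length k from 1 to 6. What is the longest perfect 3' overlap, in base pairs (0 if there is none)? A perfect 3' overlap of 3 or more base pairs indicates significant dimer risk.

Longest perfect overlap: 2 complementary base pairs; below the dimer-risk threshold (threshold 3).

Last 6 bases (5'→3') — forward …CATCGC, reverse …GGCCGC.
Reverse complement of the reverse primer's last 6 bases: GCGGCC; its first k bases are the reverse complement of the reverse primer's last k bases, so a perfect k-base overlap needs the forward primer's last k bases to equal them.
Comparing (forward last k vs required): k=1: C vs G ✗; k=2: GC vs GC ✓; k=3: CGC vs GCG ✗; k=4: TCGC vs GCGG ✗; k=5: ATCGC vs GCGGC ✗; k=6: CATCGC vs GCGGCC ✗.
Only k = 2 is perfect, so the longest perfect 3' overlap is 2.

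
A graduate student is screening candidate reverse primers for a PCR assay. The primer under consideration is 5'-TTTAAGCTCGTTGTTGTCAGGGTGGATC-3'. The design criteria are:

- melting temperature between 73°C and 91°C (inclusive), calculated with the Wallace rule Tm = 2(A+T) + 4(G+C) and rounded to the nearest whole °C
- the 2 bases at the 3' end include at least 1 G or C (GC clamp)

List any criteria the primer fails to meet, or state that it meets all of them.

Meets all criteria.

Base counts: A=4, T=11, G=9, C=4 (length 28).
Tm: Tm = 2·15 + 4·13 = 82°C ✓
GC clamp: 3' end TC has 1 G/C ✓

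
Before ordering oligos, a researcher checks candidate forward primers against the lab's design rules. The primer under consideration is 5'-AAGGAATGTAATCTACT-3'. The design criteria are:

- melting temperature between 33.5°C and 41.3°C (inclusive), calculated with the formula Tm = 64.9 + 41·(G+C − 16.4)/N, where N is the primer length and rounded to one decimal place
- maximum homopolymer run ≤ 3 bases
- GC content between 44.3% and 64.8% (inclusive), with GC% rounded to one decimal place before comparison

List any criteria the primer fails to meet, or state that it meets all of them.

Fails: GC content.

Base counts: A=7, T=5, G=3, C=2 (length 17).
Tm: Tm = 64.9 + 41·(5 − 16.4)/17 = 37.4°C ✓
homopolymer run: longest run = 2 ✓
GC content: GC 5/17 = 29.4%, outside 44.3–64.8% ✗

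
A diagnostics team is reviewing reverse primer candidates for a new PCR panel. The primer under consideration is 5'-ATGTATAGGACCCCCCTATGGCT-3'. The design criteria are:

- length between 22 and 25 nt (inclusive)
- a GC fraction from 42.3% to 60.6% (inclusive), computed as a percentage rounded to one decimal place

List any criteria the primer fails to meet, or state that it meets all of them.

Base counts: A=5, T=6, G=5, C=7 (length 23).
length: length 23 ✓
GC content: GC 12/23 = 52.2% ✓

Meets all criteria.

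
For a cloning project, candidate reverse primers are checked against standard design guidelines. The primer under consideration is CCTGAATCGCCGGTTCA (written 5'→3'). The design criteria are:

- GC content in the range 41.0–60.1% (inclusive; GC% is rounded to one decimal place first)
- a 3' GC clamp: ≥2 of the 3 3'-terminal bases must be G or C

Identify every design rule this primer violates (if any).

Base counts: A=3, T=4, G=4, C=6 (length 17).
GC content: GC 10/17 = 58.8% ✓
GC clamp: 3' end TCA has 1 G/C, need ≥2 ✗

Fails: GC clamp.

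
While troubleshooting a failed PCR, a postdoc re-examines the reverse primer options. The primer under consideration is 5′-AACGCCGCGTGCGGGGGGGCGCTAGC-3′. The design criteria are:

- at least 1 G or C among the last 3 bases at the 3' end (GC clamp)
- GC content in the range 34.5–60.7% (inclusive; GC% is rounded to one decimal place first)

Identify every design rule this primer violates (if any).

Base counts: A=3, T=2, G=13, C=8 (length 26).
GC clamp: 3' end AGC has 2 G/C ✓
GC content: GC 21/26 = 80.8%, outside 34.5–60.7% ✗

Fails: GC content.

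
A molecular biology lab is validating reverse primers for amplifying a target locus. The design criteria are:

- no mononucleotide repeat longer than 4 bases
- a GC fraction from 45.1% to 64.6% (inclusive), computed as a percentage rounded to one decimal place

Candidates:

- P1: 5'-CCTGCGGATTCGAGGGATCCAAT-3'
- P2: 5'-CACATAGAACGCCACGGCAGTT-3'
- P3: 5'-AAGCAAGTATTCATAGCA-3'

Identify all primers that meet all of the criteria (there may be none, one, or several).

P1 and P2.

P1 (23 nt, A=5 T=5 G=7 C=6): longest run = 3 ✓; GC 13/23 = 56.5% ✓ — passes.
P2 (22 nt, A=7 T=3 G=5 C=7): longest run = 2 ✓; GC 12/22 = 54.5% ✓ — passes.
P3 (18 nt, A=8 T=4 G=3 C=3): longest run = 2 ✓; GC 6/18 = 33.3%, outside 45.1–64.6% ✗ — fails.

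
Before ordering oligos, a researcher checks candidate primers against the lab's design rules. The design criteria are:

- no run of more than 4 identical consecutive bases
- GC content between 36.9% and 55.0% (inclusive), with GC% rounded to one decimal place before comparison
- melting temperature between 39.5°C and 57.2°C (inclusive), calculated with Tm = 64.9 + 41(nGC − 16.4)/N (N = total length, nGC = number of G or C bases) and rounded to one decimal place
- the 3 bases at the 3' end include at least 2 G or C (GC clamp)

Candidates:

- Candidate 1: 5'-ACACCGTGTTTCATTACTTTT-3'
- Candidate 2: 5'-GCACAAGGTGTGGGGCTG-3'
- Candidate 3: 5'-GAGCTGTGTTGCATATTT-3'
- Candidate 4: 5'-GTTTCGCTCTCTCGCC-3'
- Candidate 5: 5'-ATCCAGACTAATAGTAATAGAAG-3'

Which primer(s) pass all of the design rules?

Candidate 1 (21 nt, A=4 T=10 G=2 C=5): longest run = 4 ✓; GC 7/21 = 33.3%, outside 36.9–55.0% ✗; Tm = 64.9 + 41·(7 − 16.4)/21 = 46.5°C ✓; 3' end TTT has 0 G/C, need ≥2 ✗ — fails.
Candidate 2 (18 nt, A=3 T=3 G=9 C=3): longest run = 4 ✓; GC 12/18 = 66.7%, outside 36.9–55.0% ✗; Tm = 64.9 + 41·(12 − 16.4)/18 = 54.9°C ✓; 3' end CTG has 2 G/C ✓ — fails.
Candidate 3 (18 nt, A=3 T=8 G=5 C=2): longest run = 3 ✓; GC 7/18 = 38.9% ✓; Tm = 64.9 + 41·(7 − 16.4)/18 = 43.5°C ✓; 3' end TTT has 0 G/C, need ≥2 ✗ — fails.
Candidate 4 (16 nt, A=0 T=6 G=3 C=7): longest run = 3 ✓; GC 10/16 = 62.5%, outside 36.9–55.0% ✗; Tm = 64.9 + 41·(10 − 16.4)/16 = 48.5°C ✓; 3' end GCC has 3 G/C ✓ — fails.
Candidate 5 (23 nt, A=11 T=5 G=4 C=3): longest run = 2 ✓; GC 7/23 = 30.4%, outside 36.9–55.0% ✗; Tm = 64.9 + 41·(7 − 16.4)/23 = 48.1°C ✓; 3' end AAG has 1 G/C, need ≥2 ✗ — fails.

None of the candidates satisfy all criteria.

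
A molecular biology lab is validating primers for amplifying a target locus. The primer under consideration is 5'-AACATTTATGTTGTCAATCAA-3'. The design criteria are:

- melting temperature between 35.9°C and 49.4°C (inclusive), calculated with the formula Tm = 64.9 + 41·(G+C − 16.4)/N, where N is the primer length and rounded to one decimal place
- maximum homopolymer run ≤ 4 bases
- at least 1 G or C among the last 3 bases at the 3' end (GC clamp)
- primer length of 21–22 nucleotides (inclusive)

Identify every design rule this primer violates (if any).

Base counts: A=8, T=8, G=2, C=3 (length 21).
Tm: Tm = 64.9 + 41·(5 − 16.4)/21 = 42.6°C ✓
homopolymer run: longest run = 3 ✓
GC clamp: 3' end CAA has 1 G/C ✓
length: length 21 ✓

Meets all criteria.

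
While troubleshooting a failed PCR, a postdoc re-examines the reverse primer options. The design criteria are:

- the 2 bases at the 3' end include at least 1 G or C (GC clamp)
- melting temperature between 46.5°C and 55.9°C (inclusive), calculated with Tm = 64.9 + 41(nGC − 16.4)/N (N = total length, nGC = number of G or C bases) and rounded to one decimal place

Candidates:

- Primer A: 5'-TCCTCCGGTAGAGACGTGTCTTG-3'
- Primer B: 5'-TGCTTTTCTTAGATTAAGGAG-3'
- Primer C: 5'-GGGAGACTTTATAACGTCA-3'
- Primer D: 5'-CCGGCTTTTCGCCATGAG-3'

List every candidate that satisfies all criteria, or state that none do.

Primer A (23 nt, A=3 T=7 G=7 C=6): 3' end TG has 1 G/C ✓; Tm = 64.9 + 41·(13 − 16.4)/23 = 58.8°C, outside 46.5–55.9°C ✗ — fails.
Primer B (21 nt, A=5 T=9 G=5 C=2): 3' end AG has 1 G/C ✓; Tm = 64.9 + 41·(7 − 16.4)/21 = 46.5°C ✓ — passes.
Primer C (19 nt, A=6 T=5 G=5 C=3): 3' end CA has 1 G/C ✓; Tm = 64.9 + 41·(8 − 16.4)/19 = 46.8°C ✓ — passes.
Primer D (18 nt, A=2 T=5 G=5 C=6): 3' end AG has 1 G/C ✓; Tm = 64.9 + 41·(11 − 16.4)/18 = 52.6°C ✓ — passes.

Primer B, Primer C and Primer D.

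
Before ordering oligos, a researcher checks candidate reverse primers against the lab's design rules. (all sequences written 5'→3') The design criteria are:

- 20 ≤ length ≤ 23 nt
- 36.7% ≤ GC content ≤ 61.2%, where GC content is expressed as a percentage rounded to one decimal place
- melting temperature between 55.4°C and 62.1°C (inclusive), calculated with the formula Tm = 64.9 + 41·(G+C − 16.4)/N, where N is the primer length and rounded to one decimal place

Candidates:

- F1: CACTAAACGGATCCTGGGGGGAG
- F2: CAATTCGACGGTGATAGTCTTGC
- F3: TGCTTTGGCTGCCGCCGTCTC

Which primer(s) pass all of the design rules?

F1 only.

F1 (23 nt, A=6 T=3 G=9 C=5): length 23 ✓; GC 14/23 = 60.9% ✓; Tm = 64.9 + 41·(14 − 16.4)/23 = 60.6°C ✓ — passes.
F2 (23 nt, A=5 T=7 G=6 C=5): length 23 ✓; GC 11/23 = 47.8% ✓; Tm = 64.9 + 41·(11 − 16.4)/23 = 55.3°C, outside 55.4–62.1°C ✗ — fails.
F3 (21 nt, A=0 T=7 G=6 C=8): length 21 ✓; GC 14/21 = 66.7%, outside 36.7–61.2% ✗; Tm = 64.9 + 41·(14 − 16.4)/21 = 60.2°C ✓ — fails.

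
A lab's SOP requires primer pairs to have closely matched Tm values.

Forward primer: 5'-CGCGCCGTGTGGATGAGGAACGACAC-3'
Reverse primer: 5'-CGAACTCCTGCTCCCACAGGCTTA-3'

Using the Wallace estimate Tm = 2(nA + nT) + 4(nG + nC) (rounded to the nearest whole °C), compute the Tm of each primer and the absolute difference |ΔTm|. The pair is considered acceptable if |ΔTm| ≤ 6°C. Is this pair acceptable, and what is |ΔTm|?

|ΔTm| = 10°C; the pair is not acceptable.

Forward: A=6 T=3 G=10 C=7 → Tm = 2·9 + 4·17 = 86°C.
Reverse: A=5 T=5 G=4 C=10 → Tm = 2·10 + 4·14 = 76°C.
|ΔTm| = |86 − 76| = 10°C, > 6°C.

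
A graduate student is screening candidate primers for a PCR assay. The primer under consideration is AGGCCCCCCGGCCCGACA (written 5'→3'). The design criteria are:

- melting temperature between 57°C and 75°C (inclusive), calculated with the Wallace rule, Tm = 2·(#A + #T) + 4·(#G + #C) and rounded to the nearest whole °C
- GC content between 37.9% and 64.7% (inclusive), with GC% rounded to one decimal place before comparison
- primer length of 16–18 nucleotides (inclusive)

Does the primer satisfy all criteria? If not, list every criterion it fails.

Fails: GC content.

Base counts: A=3, T=0, G=5, C=10 (length 18).
Tm: Tm = 2·3 + 4·15 = 66°C ✓
GC content: GC 15/18 = 83.3%, outside 37.9–64.7% ✗
length: length 18 ✓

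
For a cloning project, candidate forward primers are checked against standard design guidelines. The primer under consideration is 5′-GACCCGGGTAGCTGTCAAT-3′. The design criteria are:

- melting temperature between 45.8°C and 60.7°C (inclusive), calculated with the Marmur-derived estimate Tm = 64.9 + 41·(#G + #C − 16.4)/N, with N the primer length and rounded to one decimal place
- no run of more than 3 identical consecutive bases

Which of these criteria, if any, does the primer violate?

Meets all criteria.

Base counts: A=4, T=4, G=6, C=5 (length 19).
Tm: Tm = 64.9 + 41·(11 − 16.4)/19 = 53.2°C ✓
homopolymer run: longest run = 3 ✓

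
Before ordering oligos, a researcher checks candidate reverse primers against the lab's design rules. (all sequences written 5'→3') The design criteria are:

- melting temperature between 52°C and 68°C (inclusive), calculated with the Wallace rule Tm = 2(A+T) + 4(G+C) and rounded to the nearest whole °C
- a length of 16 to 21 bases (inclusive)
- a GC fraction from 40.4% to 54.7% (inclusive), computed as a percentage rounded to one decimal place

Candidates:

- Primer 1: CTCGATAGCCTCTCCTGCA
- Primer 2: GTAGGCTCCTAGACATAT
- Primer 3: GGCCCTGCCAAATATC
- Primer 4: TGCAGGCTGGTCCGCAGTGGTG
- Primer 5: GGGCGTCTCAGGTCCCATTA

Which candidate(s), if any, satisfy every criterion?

Primer 2 only.

Primer 1 (19 nt, A=3 T=5 G=3 C=8): Tm = 2·8 + 4·11 = 60°C ✓; length 19 ✓; GC 11/19 = 57.9%, outside 40.4–54.7% ✗ — fails.
Primer 2 (18 nt, A=5 T=5 G=4 C=4): Tm = 2·10 + 4·8 = 52°C ✓; length 18 ✓; GC 8/18 = 44.4% ✓ — passes.
Primer 3 (16 nt, A=4 T=3 G=3 C=6): Tm = 2·7 + 4·9 = 50°C, outside 52–68°C ✗; length 16 ✓; GC 9/16 = 56.3%, outside 40.4–54.7% ✗ — fails.
Primer 4 (22 nt, A=2 T=5 G=10 C=5): Tm = 2·7 + 4·15 = 74°C, outside 52–68°C ✗; length 22, outside 16–21 ✗; GC 15/22 = 68.2%, outside 40.4–54.7% ✗ — fails.
Primer 5 (20 nt, A=3 T=5 G=6 C=6): Tm = 2·8 + 4·12 = 64°C ✓; length 20 ✓; GC 12/20 = 60.0%, outside 40.4–54.7% ✗ — fails.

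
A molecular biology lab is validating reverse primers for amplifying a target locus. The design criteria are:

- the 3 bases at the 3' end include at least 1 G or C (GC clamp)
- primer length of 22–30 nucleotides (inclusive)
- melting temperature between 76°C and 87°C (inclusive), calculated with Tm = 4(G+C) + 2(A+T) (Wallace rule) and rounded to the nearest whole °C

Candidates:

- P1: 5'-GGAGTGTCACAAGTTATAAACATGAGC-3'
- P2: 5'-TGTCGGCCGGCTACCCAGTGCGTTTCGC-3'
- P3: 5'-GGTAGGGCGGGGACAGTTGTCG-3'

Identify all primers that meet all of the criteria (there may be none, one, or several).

P1 only.

P1 (27 nt, A=10 T=6 G=7 C=4): 3' end AGC has 2 G/C ✓; length 27 ✓; Tm = 2·16 + 4·11 = 76°C ✓ — passes.
P2 (28 nt, A=2 T=7 G=9 C=10): 3' end CGC has 3 G/C ✓; length 28 ✓; Tm = 2·9 + 4·19 = 94°C, outside 76–87°C ✗ — fails.
P3 (22 nt, A=3 T=4 G=12 C=3): 3' end TCG has 2 G/C ✓; length 22 ✓; Tm = 2·7 + 4·15 = 74°C, outside 76–87°C ✗ — fails.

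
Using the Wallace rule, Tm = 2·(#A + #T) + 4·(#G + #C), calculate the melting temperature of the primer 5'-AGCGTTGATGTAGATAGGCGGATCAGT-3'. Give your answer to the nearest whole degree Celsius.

Base counts: A=7, T=7, G=10, C=3 (length 27).
Tm = 2·(7+7) + 4·(10+3) = 2·14 + 4·13 = 28 + 52 = 80°C.

80°C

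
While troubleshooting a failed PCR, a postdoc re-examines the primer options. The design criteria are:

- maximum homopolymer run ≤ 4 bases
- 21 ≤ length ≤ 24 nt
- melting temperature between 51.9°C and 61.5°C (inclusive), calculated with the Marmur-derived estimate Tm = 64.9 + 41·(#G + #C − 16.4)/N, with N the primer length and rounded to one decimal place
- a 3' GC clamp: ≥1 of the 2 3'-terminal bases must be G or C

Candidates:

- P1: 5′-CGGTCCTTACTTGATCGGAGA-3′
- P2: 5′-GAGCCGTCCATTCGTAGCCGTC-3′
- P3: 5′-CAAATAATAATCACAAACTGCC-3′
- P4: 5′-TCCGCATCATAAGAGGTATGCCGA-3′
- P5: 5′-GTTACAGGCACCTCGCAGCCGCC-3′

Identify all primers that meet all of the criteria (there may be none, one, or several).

P1, P2 and P4.

P1 (21 nt, A=4 T=6 G=6 C=5): longest run = 2 ✓; length 21 ✓; Tm = 64.9 + 41·(11 − 16.4)/21 = 54.4°C ✓; 3' end GA has 1 G/C ✓ — passes.
P2 (22 nt, A=3 T=5 G=6 C=8): longest run = 2 ✓; length 22 ✓; Tm = 64.9 + 41·(14 − 16.4)/22 = 60.4°C ✓; 3' end TC has 1 G/C ✓ — passes.
P3 (22 nt, A=11 T=4 G=1 C=6): longest run = 3 ✓; length 22 ✓; Tm = 64.9 + 41·(7 − 16.4)/22 = 47.4°C, outside 51.9–61.5°C ✗; 3' end CC has 2 G/C ✓ — fails.
P4 (24 nt, A=7 T=5 G=6 C=6): longest run = 2 ✓; length 24 ✓; Tm = 64.9 + 41·(12 − 16.4)/24 = 57.4°C ✓; 3' end GA has 1 G/C ✓ — passes.
P5 (23 nt, A=4 T=3 G=6 C=10): longest run = 2 ✓; length 23 ✓; Tm = 64.9 + 41·(16 − 16.4)/23 = 64.2°C, outside 51.9–61.5°C ✗; 3' end CC has 2 G/C ✓ — fails.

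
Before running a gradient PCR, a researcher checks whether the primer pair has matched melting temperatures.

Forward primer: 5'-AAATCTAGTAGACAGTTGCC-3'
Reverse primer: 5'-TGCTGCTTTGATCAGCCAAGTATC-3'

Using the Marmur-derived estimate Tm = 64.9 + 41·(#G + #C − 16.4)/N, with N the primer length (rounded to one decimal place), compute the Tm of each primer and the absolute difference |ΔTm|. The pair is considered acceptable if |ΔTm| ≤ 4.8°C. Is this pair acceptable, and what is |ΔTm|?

|ΔTm| = 8.0°C; the pair is not acceptable.

Forward: G+C = 8, N = 20 → Tm = 64.9 + 41·(8 − 16.4)/20 = 47.7°C.
Reverse: G+C = 11, N = 24 → Tm = 64.9 + 41·(11 − 16.4)/24 = 55.7°C.
|ΔTm| = |47.7 − 55.7| = 8.0°C, > 4.8°C.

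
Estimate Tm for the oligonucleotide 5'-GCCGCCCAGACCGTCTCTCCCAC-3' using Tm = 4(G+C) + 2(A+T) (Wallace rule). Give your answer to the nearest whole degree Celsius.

80°C

Base counts: A=3, T=3, G=4, C=13 (length 23).
Tm = 2·(3+3) + 4·(4+13) = 2·6 + 4·17 = 12 + 68 = 80°C.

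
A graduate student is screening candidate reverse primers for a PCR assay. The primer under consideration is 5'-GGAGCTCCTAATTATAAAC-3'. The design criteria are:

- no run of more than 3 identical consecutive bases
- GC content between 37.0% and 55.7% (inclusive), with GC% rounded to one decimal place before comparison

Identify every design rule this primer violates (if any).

Base counts: A=7, T=5, G=3, C=4 (length 19).
homopolymer run: longest run = 3 ✓
GC content: GC 7/19 = 36.8%, outside 37.0–55.7% ✗

Fails: GC content.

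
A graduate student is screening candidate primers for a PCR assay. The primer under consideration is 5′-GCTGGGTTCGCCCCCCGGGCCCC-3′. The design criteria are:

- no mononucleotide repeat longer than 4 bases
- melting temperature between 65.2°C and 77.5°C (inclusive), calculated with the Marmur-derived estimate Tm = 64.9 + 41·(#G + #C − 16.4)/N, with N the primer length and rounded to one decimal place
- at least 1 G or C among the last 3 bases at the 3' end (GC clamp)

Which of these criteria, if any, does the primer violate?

Fails: homopolymer run.

Base counts: A=0, T=3, G=8, C=12 (length 23).
homopolymer run: longest run = 6, exceeds 4 ✗
Tm: Tm = 64.9 + 41·(20 − 16.4)/23 = 71.3°C ✓
GC clamp: 3' end CCC has 3 G/C ✓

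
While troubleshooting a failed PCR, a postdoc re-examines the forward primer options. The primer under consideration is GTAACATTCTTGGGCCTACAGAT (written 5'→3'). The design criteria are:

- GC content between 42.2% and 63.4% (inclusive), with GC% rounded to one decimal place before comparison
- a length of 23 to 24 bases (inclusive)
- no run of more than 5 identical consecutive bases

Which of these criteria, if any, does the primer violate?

Meets all criteria.

Base counts: A=6, T=7, G=5, C=5 (length 23).
GC content: GC 10/23 = 43.5% ✓
length: length 23 ✓
homopolymer run: longest run = 3 ✓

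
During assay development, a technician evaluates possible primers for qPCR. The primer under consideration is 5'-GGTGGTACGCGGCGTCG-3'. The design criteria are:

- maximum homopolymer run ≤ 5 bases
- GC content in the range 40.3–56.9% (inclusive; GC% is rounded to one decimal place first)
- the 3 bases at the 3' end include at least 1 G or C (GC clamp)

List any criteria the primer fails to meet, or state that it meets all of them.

Base counts: A=1, T=3, G=9, C=4 (length 17).
homopolymer run: longest run = 2 ✓
GC content: GC 13/17 = 76.5%, outside 40.3–56.9% ✗
GC clamp: 3' end TCG has 2 G/C ✓

Fails: GC content.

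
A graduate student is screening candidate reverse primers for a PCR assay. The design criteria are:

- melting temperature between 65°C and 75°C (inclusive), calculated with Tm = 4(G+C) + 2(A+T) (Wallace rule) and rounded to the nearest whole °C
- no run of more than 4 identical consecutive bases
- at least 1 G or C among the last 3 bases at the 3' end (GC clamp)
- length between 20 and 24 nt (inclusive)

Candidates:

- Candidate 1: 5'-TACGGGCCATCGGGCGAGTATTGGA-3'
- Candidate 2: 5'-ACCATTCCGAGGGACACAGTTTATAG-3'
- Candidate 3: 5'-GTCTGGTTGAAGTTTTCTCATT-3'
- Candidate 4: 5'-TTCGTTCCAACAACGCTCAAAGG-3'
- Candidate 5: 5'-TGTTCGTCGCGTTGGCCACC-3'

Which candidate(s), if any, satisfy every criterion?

Candidate 4 and Candidate 5.

Candidate 1 (25 nt, A=5 T=5 G=10 C=5): Tm = 2·10 + 4·15 = 80°C, outside 65–75°C ✗; longest run = 3 ✓; 3' end GGA has 2 G/C ✓; length 25, outside 20–24 ✗ — fails.
Candidate 2 (26 nt, A=8 T=6 G=6 C=6): Tm = 2·14 + 4·12 = 76°C, outside 65–75°C ✗; longest run = 3 ✓; 3' end TAG has 1 G/C ✓; length 26, outside 20–24 ✗ — fails.
Candidate 3 (22 nt, A=3 T=11 G=5 C=3): Tm = 2·14 + 4·8 = 60°C, outside 65–75°C ✗; longest run = 4 ✓; 3' end ATT has 0 G/C, need ≥1 ✗; length 22 ✓ — fails.
Candidate 4 (23 nt, A=7 T=5 G=4 C=7): Tm = 2·12 + 4·11 = 68°C ✓; longest run = 3 ✓; 3' end AGG has 2 G/C ✓; length 23 ✓ — passes.
Candidate 5 (20 nt, A=1 T=6 G=6 C=7): Tm = 2·7 + 4·13 = 66°C ✓; longest run = 2 ✓; 3' end ACC has 2 G/C ✓; length 20 ✓ — passes.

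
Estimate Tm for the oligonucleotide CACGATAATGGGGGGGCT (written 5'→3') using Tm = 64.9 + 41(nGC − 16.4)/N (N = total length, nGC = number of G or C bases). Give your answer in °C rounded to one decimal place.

Base counts: A=4, T=3, G=8, C=3; G+C = 11, N = 18.
Tm = 64.9 + 41·(11 − 16.4)/18 = 64.9 + -221.40/18 = 52.6°C.

52.6°C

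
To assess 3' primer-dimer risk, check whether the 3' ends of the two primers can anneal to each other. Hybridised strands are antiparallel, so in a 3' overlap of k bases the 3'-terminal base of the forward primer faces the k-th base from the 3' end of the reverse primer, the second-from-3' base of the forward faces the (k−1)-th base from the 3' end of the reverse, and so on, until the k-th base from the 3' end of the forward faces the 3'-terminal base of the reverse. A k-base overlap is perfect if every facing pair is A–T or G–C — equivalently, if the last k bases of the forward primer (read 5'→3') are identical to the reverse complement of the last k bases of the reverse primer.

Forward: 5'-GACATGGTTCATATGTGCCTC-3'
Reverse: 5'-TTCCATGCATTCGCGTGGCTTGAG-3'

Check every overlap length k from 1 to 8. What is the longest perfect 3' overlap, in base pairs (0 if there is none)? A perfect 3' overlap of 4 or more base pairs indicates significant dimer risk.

Last 8 bases (5'→3') — forward …TGTGCCTC, reverse …GGCTTGAG.
Reverse complement of the reverse primer's last 8 bases: CTCAAGCC; its first k bases are the reverse complement of the reverse primer's last k bases, so a perfect k-base overlap needs the forward primer's last k bases to equal them.
Comparing (forward last k vs required): k=1: C vs C ✓; k=2: TC vs CT ✗; k=3: CTC vs CTC ✓; k=4: CCTC vs CTCA ✗; k=5: GCCTC vs CTCAA ✗; k=6: TGCCTC vs CTCAAG ✗; k=7: GTGCCTC vs CTCAAGC ✗; k=8: TGTGCCTC vs CTCAAGCC ✗.
Perfect overlaps at k = 1, 3; the largest is 3.

Longest perfect overlap: 3 complementary base pairs; below the dimer-risk threshold (threshold 4).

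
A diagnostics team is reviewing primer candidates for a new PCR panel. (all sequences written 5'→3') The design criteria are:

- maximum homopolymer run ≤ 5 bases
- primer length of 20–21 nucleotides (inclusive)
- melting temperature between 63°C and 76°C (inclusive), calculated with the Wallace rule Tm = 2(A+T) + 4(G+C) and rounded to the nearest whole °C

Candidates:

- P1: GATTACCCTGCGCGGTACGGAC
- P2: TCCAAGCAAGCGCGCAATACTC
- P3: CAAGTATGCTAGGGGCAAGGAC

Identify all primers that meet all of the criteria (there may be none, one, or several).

None of the candidates satisfy all criteria.

P1 (22 nt, A=4 T=4 G=7 C=7): longest run = 3 ✓; length 22, outside 20–21 ✗; Tm = 2·8 + 4·14 = 72°C ✓ — fails.
P2 (22 nt, A=7 T=3 G=4 C=8): longest run = 2 ✓; length 22, outside 20–21 ✗; Tm = 2·10 + 4·12 = 68°C ✓ — fails.
P3 (22 nt, A=7 T=3 G=8 C=4): longest run = 4 ✓; length 22, outside 20–21 ✗; Tm = 2·10 + 4·12 = 68°C ✓ — fails.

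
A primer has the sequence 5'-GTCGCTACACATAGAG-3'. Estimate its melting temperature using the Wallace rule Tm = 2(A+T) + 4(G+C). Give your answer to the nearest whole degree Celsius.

Base counts: A=5, T=3, G=4, C=4 (length 16).
Tm = 2·(5+3) + 4·(4+4) = 2·8 + 4·8 = 16 + 32 = 48°C.

48°C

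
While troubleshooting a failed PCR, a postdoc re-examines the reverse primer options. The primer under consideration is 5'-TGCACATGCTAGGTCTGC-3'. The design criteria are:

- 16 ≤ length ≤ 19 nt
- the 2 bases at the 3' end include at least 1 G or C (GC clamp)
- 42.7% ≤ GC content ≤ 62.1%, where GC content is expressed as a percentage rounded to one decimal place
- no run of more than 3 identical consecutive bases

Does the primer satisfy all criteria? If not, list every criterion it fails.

Base counts: A=3, T=5, G=5, C=5 (length 18).
length: length 18 ✓
GC clamp: 3' end GC has 2 G/C ✓
GC content: GC 10/18 = 55.6% ✓
homopolymer run: longest run = 2 ✓

Meets all criteria.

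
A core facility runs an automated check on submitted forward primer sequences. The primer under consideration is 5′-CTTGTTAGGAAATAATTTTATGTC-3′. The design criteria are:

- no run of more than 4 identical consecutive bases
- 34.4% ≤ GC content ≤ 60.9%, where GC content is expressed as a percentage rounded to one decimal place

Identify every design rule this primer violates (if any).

Fails: GC content.

Base counts: A=7, T=11, G=4, C=2 (length 24).
homopolymer run: longest run = 4 ✓
GC content: GC 6/24 = 25.0%, outside 34.4–60.9% ✗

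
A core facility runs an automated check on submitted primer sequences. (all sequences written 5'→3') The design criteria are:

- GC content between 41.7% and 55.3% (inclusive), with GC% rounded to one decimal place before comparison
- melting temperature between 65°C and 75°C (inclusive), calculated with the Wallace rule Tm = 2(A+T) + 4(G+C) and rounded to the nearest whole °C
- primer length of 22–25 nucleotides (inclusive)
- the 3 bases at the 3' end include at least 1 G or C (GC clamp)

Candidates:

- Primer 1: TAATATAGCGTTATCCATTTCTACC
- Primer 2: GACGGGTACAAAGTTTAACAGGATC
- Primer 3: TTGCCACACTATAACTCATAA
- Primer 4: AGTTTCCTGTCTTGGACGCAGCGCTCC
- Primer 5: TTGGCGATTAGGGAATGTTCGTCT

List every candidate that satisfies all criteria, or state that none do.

Primer 2 and Primer 5.

Primer 1 (25 nt, A=7 T=10 G=2 C=6): GC 8/25 = 32.0%, outside 41.7–55.3% ✗; Tm = 2·17 + 4·8 = 66°C ✓; length 25 ✓; 3' end ACC has 2 G/C ✓ — fails.
Primer 2 (25 nt, A=9 T=5 G=7 C=4): GC 11/25 = 44.0% ✓; Tm = 2·14 + 4·11 = 72°C ✓; length 25 ✓; 3' end ATC has 1 G/C ✓ — passes.
Primer 3 (21 nt, A=8 T=6 G=1 C=6): GC 7/21 = 33.3%, outside 41.7–55.3% ✗; Tm = 2·14 + 4·7 = 56°C, outside 65–75°C ✗; length 21, outside 22–25 ✗; 3' end TAA has 0 G/C, need ≥1 ✗ — fails.
Primer 4 (27 nt, A=3 T=8 G=7 C=9): GC 16/27 = 59.3%, outside 41.7–55.3% ✗; Tm = 2·11 + 4·16 = 86°C, outside 65–75°C ✗; length 27, outside 22–25 ✗; 3' end TCC has 2 G/C ✓ — fails.
Primer 5 (24 nt, A=4 T=9 G=8 C=3): GC 11/24 = 45.8% ✓; Tm = 2·13 + 4·11 = 70°C ✓; length 24 ✓; 3' end TCT has 1 G/C ✓ — passes.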